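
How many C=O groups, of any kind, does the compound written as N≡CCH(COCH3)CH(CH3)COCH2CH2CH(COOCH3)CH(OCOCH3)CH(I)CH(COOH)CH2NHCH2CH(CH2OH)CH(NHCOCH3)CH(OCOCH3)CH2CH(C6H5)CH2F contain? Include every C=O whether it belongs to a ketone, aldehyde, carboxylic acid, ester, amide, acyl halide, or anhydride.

7

CH(COCH3): ketone, 1 C=O (running total 1).
CO: ketone, 1 C=O (running total 2).
CH(COOCH3): ester, 1 C=O (running total 3).
CH(OCOCH3): ester, 1 C=O (running total 4).
CH(COOH): carboxylic acid, 1 C=O (running total 5).
CH(NHCOCH3): amide, 1 C=O (running total 6).
CH(OCOCH3): ester, 1 C=O (running total 7).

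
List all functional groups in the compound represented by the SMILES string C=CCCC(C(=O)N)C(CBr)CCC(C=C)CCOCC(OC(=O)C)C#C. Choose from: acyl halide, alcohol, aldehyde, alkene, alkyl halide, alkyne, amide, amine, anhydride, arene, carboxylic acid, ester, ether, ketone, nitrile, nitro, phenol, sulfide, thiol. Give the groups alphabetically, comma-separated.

Reading the structure from left to right:
  CH2=CH: C=C double bond → alkene.
  CH(CONH2): pendant –CONH2: carbonyl C bonded to C and N → amide.
  CH(CH2Br): pendant –CH2X: halogen on sp³ carbon → alkyl halide.
  CH(CH=CH2): pendant –CH=CH2: C=C double bond → alkene.
  CH2OCH2: C–O–C with sp³ carbons on both sides and no adjacent C=O → ether.
  CH(OCOCH3): pendant –OC(=O)CH3: an acyloxy group → ester.
  C≡CH: C≡C triple bond → alkyne.

alkene, alkyl halide, alkyne, amide, ester, ether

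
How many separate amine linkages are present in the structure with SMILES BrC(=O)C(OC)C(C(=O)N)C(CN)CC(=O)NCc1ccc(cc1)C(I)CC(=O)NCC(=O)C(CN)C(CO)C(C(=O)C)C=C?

–C(=O)Br: carbonyl C bonded to C and to a halogen → acyl halide (not alkyl halide).
pendant –OCH3: C–O–C with sp³ C, no adjacent C=O → ether.
pendant –CONH2: carbonyl C bonded to C and N → amide.
pendant –CH2NH2: N on sp³ C, no adjacent C=O → amine.
–C(=O)–N– linkage → amide (the N is not an amine).
para-disubstituted benzene ring → arene.
halogen on an sp³ carbon → alkyl halide.
–C(=O)–N– linkage → amide (the N is not an amine).
–C(=O)– with carbon on both sides → ketone.
pendant –CH2NH2: N on sp³ C, no adjacent C=O → amine.
pendant –CH2OH on an sp³ backbone C → alcohol.
pendant –COCH3: carbonyl C bonded to two carbons → ketone.
C=C double bond → alkene.
Amine appears at: CH(CH2NH2), CH(CH2NH2) → 2.

2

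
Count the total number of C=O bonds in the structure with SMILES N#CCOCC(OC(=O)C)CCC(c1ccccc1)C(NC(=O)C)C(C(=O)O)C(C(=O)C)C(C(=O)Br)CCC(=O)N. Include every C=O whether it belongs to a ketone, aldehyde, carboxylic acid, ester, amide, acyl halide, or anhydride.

CH(OCOCH3): ester, 1 C=O (running total 1).
CH(NHCOCH3): amide, 1 C=O (running total 2).
CH(COOH): carboxylic acid, 1 C=O (running total 3).
CH(COCH3): ketone, 1 C=O (running total 4).
CH(COBr): acyl halide, 1 C=O (running total 5).
CONH2: amide, 1 C=O (running total 6).

6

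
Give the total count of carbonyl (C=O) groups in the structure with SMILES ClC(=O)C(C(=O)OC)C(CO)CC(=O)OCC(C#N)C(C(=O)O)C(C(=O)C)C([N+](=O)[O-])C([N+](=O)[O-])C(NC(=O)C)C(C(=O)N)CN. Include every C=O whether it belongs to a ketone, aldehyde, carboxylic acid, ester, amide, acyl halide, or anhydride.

7

ClCO: acyl halide, 1 C=O (running total 1).
CH(COOCH3): ester, 1 C=O (running total 2).
CH2COOCH2: ester, 1 C=O (running total 3).
CH(COOH): carboxylic acid, 1 C=O (running total 4).
CH(COCH3): ketone, 1 C=O (running total 5).
CH(NHCOCH3): amide, 1 C=O (running total 6).
CH(CONH2): amide, 1 C=O (running total 7).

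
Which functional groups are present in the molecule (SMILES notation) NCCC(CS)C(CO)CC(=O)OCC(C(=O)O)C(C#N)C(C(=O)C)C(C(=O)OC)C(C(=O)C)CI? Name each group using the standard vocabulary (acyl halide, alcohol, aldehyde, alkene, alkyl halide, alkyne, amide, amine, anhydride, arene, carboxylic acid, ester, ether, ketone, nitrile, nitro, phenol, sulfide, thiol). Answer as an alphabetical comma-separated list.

Reading the structure from left to right:
  H2NCH2: –NH2 on an sp³ carbon with no adjacent C=O → amine.
  CH(CH2SH): pendant –CH2SH → thiol.
  CH(CH2OH): pendant –CH2OH on an sp³ backbone C → alcohol.
  CH2COOCH2: –C(=O)–O–C with C on the carbonyl side → ester.
  CH(COOH): pendant –COOH: carbonyl C bonded to C and –OH → carboxylic acid.
  CH(CN): pendant –C≡N: nitrile.
  CH(COCH3): pendant –COCH3: carbonyl C bonded to two carbons → ketone.
  CH(COOCH3): pendant –COOCH3: carbonyl C bonded to C and –OCH3 → ester.
  CH(COCH3): pendant –COCH3: carbonyl C bonded to two carbons → ketone.
  CH2I: halogen on an sp³ carbon → alkyl halide.

alcohol, alkyl halide, amine, carboxylic acid, ester, ketone, nitrile, thiol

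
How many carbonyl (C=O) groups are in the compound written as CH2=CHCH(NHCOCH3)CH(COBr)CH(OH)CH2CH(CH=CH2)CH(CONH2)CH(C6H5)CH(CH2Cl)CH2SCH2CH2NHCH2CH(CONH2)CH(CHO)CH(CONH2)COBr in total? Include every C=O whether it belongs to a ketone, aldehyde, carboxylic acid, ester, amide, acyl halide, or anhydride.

7

CH(NHCOCH3): amide, 1 C=O (running total 1).
CH(COBr): acyl halide, 1 C=O (running total 2).
CH(CONH2): amide, 1 C=O (running total 3).
CH(CONH2): amide, 1 C=O (running total 4).
CH(CHO): aldehyde, 1 C=O (running total 5).
CH(CONH2): amide, 1 C=O (running total 6).
COBr: acyl halide, 1 C=O (running total 7).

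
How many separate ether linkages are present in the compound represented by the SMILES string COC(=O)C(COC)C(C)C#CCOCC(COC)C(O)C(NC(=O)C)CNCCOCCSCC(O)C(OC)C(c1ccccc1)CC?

Reading the structure from left to right:
  CH3OOC: CH3O–C(=O)–: carbonyl C bonded to C and to –OCH3 → ester (not ketone + ether).
  CH(CH2OCH3): pendant –CH2OCH3: C–O–C linkage → ether.
  C≡C: C≡C triple bond → alkyne.
  CH2OCH2: C–O–C with sp³ carbons on both sides and no adjacent C=O → ether.
  CH(CH2OCH3): pendant –CH2OCH3: C–O–C linkage → ether.
  CH(OH): –OH on an sp³ carbon → alcohol (secondary).
  CH(NHCOCH3): pendant –NHC(=O)CH3: N bonded to a carbonyl → amide (not amine).
  CH2NHCH2: C–N–C with sp³ carbons and no adjacent C=O → amine (secondary).
  CH2OCH2: C–O–C with sp³ carbons on both sides and no adjacent C=O → ether.
  CH2SCH2: C–S–C linkage → sulfide (thioether).
  CH(OH): –OH on an sp³ carbon → alcohol (secondary).
  CH(OCH3): pendant –OCH3: C–O–C with sp³ C, no adjacent C=O → ether.
  CH(C6H5): pendant –C6H5: benzene ring → arene.
Ether appears at: CH(CH2OCH3), CH2OCH2, CH(CH2OCH3), CH2OCH2, CH(OCH3) → 5.

5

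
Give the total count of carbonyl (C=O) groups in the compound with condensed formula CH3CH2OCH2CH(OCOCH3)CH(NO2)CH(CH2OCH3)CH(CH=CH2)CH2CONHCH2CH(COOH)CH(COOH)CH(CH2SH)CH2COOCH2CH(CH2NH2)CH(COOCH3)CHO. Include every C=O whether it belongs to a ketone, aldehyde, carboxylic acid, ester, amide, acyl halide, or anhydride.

7

CH(OCOCH3): ester, 1 C=O (running total 1).
CH2CONHCH2: amide, 1 C=O (running total 2).
CH(COOH): carboxylic acid, 1 C=O (running total 3).
CH(COOH): carboxylic acid, 1 C=O (running total 4).
CH2COOCH2: ester, 1 C=O (running total 5).
CH(COOCH3): ester, 1 C=O (running total 6).
CHO: aldehyde, 1 C=O (running total 7).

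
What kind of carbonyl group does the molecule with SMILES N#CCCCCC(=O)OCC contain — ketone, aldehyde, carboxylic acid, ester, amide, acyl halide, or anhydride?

The carbonyl is in the COOCH2CH3 segment: –C(=O)OCH2CH3: carbonyl C bonded to C and to –OEt → ester.

ester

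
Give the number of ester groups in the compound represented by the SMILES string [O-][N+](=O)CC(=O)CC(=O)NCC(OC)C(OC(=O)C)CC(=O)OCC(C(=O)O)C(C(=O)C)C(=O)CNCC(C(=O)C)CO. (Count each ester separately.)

2

Working along the chain:
  O2NCH2: –NO2 on carbon → nitro group.
  CO: –C(=O)– with carbon on both sides → ketone.
  CH2CONHCH2: –C(=O)–N– linkage → amide (the N is not an amine).
  CH(OCH3): pendant –OCH3: C–O–C with sp³ C, no adjacent C=O → ether.
  CH(OCOCH3): pendant –OC(=O)CH3: an acyloxy group → ester.
  CH2COOCH2: –C(=O)–O–C with C on the carbonyl side → ester.
  CH(COOH): pendant –COOH: carbonyl C bonded to C and –OH → carboxylic acid.
  CH(COCH3): pendant –COCH3: carbonyl C bonded to two carbons → ketone.
  CO: –C(=O)– with carbon on both sides → ketone.
  CH2NHCH2: C–N–C with sp³ carbons and no adjacent C=O → amine (secondary).
  CH(COCH3): pendant –COCH3: carbonyl C bonded to two carbons → ketone.
  CH2OH: –OH on an sp³ carbon → alcohol.
Ester appears at: CH(OCOCH3), CH2COOCH2 → 2.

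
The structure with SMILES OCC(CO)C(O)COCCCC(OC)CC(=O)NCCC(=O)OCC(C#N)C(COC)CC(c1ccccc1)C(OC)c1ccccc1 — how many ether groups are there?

4

Taking each segment in turn:
  HOCH2: HO– on an sp³ carbon → alcohol.
  CH(CH2OH): pendant –CH2OH on an sp³ backbone C → alcohol.
  CH(OH): –OH on an sp³ carbon → alcohol (secondary).
  CH2OCH2: C–O–C with sp³ carbons on both sides and no adjacent C=O → ether.
  CH(OCH3): pendant –OCH3: C–O–C with sp³ C, no adjacent C=O → ether.
  CH2CONHCH2: –C(=O)–N– linkage → amide (the N is not an amine).
  CH2COOCH2: –C(=O)–O–C with C on the carbonyl side → ester.
  CH(CN): pendant –C≡N: nitrile.
  CH(CH2OCH3): pendant –CH2OCH3: C–O–C linkage → ether.
  CH(C6H5): pendant –C6H5: benzene ring → arene.
  CH(OCH3): pendant –OCH3: C–O–C with sp³ C, no adjacent C=O → ether.
  C6H5: –C6H5 phenyl ring → arene.
Ether appears at: CH2OCH2, CH(OCH3), CH(CH2OCH3), CH(OCH3) → 4.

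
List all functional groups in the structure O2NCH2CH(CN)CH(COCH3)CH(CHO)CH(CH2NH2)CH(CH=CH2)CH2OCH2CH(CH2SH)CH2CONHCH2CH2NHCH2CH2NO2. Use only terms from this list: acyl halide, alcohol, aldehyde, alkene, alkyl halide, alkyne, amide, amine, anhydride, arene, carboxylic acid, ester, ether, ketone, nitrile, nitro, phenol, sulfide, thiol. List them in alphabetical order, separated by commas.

–NO2 on carbon → nitro group.
pendant –C≡N: nitrile.
pendant –COCH3: carbonyl C bonded to two carbons → ketone.
pendant –CHO: carbonyl C bonded to C and H → aldehyde.
pendant –CH2NH2: N on sp³ C, no adjacent C=O → amine.
pendant –CH=CH2: C=C double bond → alkene.
C–O–C with sp³ carbons on both sides and no adjacent C=O → ether.
pendant –CH2SH → thiol.
–C(=O)–N– linkage → amide (the N is not an amine).
C–N–C with sp³ carbons and no adjacent C=O → amine (secondary).
–NO2 on carbon → nitro group.

aldehyde, alkene, amide, amine, ether, ketone, nitrile, nitro, thiol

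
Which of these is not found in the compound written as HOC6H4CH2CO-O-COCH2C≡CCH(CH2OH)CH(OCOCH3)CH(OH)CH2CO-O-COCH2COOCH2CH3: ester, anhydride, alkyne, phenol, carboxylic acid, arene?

anhydride: present (CH2CO-O-COCH2 — two acyl groups sharing one oxygen, –C(=O)–O–C(=O)– → anhydride).
alkyne: present (C≡C — C≡C triple bond → alkyne).
arene: present (HOC6H4 — –OH attached directly to an aromatic ring → phenol (not alcohol); the ring itself is an arene).
phenol: present (HOC6H4 — –OH attached directly to an aromatic ring → phenol (not alcohol); the ring itself is an arene).
ester: present (CH(OCOCH3) — pendant –OC(=O)CH3: an acyloxy group → ester).
carboxylic acid: absent. In each of CH(OCOCH3) and COOCH2CH3, the acyl oxygen is bonded to carbon (–O–C), not to H, so this is an ester.

carboxylic acid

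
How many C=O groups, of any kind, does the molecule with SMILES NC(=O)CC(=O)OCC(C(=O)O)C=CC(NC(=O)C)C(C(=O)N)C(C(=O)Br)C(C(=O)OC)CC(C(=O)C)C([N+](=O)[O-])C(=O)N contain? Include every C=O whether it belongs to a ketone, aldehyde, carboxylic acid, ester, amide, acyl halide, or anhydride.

9

H2NCO: amide, 1 C=O (running total 1).
CH2COOCH2: ester, 1 C=O (running total 2).
CH(COOH): carboxylic acid, 1 C=O (running total 3).
CH(NHCOCH3): amide, 1 C=O (running total 4).
CH(CONH2): amide, 1 C=O (running total 5).
CH(COBr): acyl halide, 1 C=O (running total 6).
CH(COOCH3): ester, 1 C=O (running total 7).
CH(COCH3): ketone, 1 C=O (running total 8).
CONH2: amide, 1 C=O (running total 9).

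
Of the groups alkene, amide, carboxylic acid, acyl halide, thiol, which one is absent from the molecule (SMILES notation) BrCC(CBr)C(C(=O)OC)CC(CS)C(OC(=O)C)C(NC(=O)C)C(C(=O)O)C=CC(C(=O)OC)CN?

acyl halide

alkene: present (CH=CH — C=C double bond → alkene).
thiol: present (CH(CH2SH) — pendant –CH2SH → thiol).
amide: present (CH(NHCOCH3) — pendant –NHC(=O)CH3: N bonded to a carbonyl → amide (not amine)).
carboxylic acid: present (CH(COOH) — pendant –COOH: carbonyl C bonded to C and –OH → carboxylic acid).
acyl halide: no segment matches this pattern.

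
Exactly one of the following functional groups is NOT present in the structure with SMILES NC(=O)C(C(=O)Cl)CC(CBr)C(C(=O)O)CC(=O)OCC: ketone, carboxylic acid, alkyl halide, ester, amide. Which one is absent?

amide: present (H2NCO — –C(=O)NH2: carbonyl C bonded to C and to N → amide (the N is not a separate amine)).
carboxylic acid: present (CH(COOH) — pendant –COOH: carbonyl C bonded to C and –OH → carboxylic acid).
ester: present (CH2COOCH2 — –C(=O)–O–C with C on the carbonyl side → ester).
alkyl halide: present (CH(CH2Br) — pendant –CH2X: halogen on sp³ carbon → alkyl halide).
ketone: absent. In CH2COOCH2, the C=O is bonded to an –O–C group, which defines an ester, not a ketone. In H2NCO, the C=O is bonded to nitrogen, which defines an amide, not a ketone. In CH(COOH), the C=O bears an –OH, making it a carboxylic acid rather than a ketone. In CH(COCl), the C=O is bonded to a halogen, which defines an acyl halide, not a ketone.

ketone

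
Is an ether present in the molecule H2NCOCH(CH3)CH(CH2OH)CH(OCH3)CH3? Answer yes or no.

–C(=O)NH2: carbonyl C bonded to C and to N → amide (the N is not a separate amine).
pendant –CH2OH on an sp³ backbone C → alcohol.
pendant –OCH3: C–O–C with sp³ C, no adjacent C=O → ether.
The CH(OCH3) segment supplies the ether: pendant –OCH3: C–O–C with sp³ C, no adjacent C=O → ether.

yes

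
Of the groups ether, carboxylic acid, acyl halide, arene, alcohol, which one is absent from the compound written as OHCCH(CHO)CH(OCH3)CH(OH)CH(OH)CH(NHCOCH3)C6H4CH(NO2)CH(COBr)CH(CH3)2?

arene: present (C6H4 — para-disubstituted benzene ring → arene).
acyl halide: present (CH(COBr) — pendant –C(=O)X: carbonyl C bonded to C and halogen → acyl halide).
ether: present (CH(OCH3) — pendant –OCH3: C–O–C with sp³ C, no adjacent C=O → ether).
alcohol: present (CH(OH) — –OH on an sp³ carbon → alcohol (secondary)).
carboxylic acid: absent. In CH(NHCOCH3), the carbonyl is bonded to nitrogen, not to –OH; that is an amide.

carboxylic acid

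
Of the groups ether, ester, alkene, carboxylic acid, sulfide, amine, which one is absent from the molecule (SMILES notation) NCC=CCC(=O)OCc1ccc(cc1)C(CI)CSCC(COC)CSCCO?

ester: present (CH2COOCH2 — –C(=O)–O–C with C on the carbonyl side → ester).
ether: present (CH(CH2OCH3) — pendant –CH2OCH3: C–O–C linkage → ether).
amine: present (H2NCH2 — –NH2 on an sp³ carbon with no adjacent C=O → amine).
sulfide: present (CH2SCH2 — C–S–C linkage → sulfide (thioether)).
alkene: present (CH=CH — C=C double bond → alkene).
carboxylic acid: absent. In CH2COOCH2, the acyl oxygen is bonded to carbon (–O–C), not to H, so this is an ester.

carboxylic acid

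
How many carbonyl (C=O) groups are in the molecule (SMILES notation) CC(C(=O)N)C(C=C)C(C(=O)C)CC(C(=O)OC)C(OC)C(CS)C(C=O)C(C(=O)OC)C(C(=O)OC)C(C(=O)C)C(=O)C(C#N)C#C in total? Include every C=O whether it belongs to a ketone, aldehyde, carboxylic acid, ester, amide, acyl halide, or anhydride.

CH(CONH2): amide, 1 C=O (running total 1).
CH(COCH3): ketone, 1 C=O (running total 2).
CH(COOCH3): ester, 1 C=O (running total 3).
CH(CHO): aldehyde, 1 C=O (running total 4).
CH(COOCH3): ester, 1 C=O (running total 5).
CH(COOCH3): ester, 1 C=O (running total 6).
CH(COCH3): ketone, 1 C=O (running total 7).
CO: ketone, 1 C=O (running total 8).

8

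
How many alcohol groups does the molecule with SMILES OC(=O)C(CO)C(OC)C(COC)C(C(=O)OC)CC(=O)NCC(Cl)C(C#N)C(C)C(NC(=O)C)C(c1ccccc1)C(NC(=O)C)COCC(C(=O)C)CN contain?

Taking each segment in turn:
  HOOC: –COOH: carbonyl C bonded to –OH and C → carboxylic acid (the –OH is not a separate alcohol).
  CH(CH2OH): pendant –CH2OH on an sp³ backbone C → alcohol.
  CH(OCH3): pendant –OCH3: C–O–C with sp³ C, no adjacent C=O → ether.
  CH(CH2OCH3): pendant –CH2OCH3: C–O–C linkage → ether.
  CH(COOCH3): pendant –COOCH3: carbonyl C bonded to C and –OCH3 → ester.
  CH2CONHCH2: –C(=O)–N– linkage → amide (the N is not an amine).
  CH(Cl): halogen on an sp³ carbon → alkyl halide.
  CH(CN): pendant –C≡N: nitrile.
  CH(NHCOCH3): pendant –NHC(=O)CH3: N bonded to a carbonyl → amide (not amine).
  CH(C6H5): pendant –C6H5: benzene ring → arene.
  CH(NHCOCH3): pendant –NHC(=O)CH3: N bonded to a carbonyl → amide (not amine).
  CH2OCH2: C–O–C with sp³ carbons on both sides and no adjacent C=O → ether.
  CH(COCH3): pendant –COCH3: carbonyl C bonded to two carbons → ketone.
  CH2NH2: –NH2 on an sp³ carbon with no adjacent C=O → amine.
Alcohol appears at: CH(CH2OH) → 1.

1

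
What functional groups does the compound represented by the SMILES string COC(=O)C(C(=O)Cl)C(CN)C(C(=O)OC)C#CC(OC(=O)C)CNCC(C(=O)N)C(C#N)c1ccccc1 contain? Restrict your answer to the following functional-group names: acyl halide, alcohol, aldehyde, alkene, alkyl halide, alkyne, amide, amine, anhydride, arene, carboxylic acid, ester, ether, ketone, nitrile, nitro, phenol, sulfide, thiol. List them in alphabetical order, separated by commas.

acyl halide, alkyne, amide, amine, arene, ester, nitrile

Reading the structure from left to right:
  CH3OOC: CH3O–C(=O)–: carbonyl C bonded to C and to –OCH3 → ester (not ketone + ether).
  CH(COCl): pendant –C(=O)X: carbonyl C bonded to C and halogen → acyl halide.
  CH(CH2NH2): pendant –CH2NH2: N on sp³ C, no adjacent C=O → amine.
  CH(COOCH3): pendant –COOCH3: carbonyl C bonded to C and –OCH3 → ester.
  C≡C: C≡C triple bond → alkyne.
  CH(OCOCH3): pendant –OC(=O)CH3: an acyloxy group → ester.
  CH2NHCH2: C–N–C with sp³ carbons and no adjacent C=O → amine (secondary).
  CH(CONH2): pendant –CONH2: carbonyl C bonded to C and N → amide.
  CH(CN): pendant –C≡N: nitrile.
  C6H5: –C6H5 phenyl ring → arene.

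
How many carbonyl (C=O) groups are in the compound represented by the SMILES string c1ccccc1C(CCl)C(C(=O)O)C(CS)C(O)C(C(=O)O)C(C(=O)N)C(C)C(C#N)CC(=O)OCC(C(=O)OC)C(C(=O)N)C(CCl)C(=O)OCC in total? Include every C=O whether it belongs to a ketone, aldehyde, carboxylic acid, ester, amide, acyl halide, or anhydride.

CH(COOH): carboxylic acid, 1 C=O (running total 1).
CH(COOH): carboxylic acid, 1 C=O (running total 2).
CH(CONH2): amide, 1 C=O (running total 3).
CH2COOCH2: ester, 1 C=O (running total 4).
CH(COOCH3): ester, 1 C=O (running total 5).
CH(CONH2): amide, 1 C=O (running total 6).
COOCH2CH3: ester, 1 C=O (running total 7).

7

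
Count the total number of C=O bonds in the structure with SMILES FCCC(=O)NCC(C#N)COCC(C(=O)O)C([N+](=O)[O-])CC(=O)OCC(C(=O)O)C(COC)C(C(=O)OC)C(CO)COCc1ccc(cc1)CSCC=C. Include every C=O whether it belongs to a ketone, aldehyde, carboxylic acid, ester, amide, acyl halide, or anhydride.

CH2CONHCH2: amide, 1 C=O (running total 1).
CH(COOH): carboxylic acid, 1 C=O (running total 2).
CH2COOCH2: ester, 1 C=O (running total 3).
CH(COOH): carboxylic acid, 1 C=O (running total 4).
CH(COOCH3): ester, 1 C=O (running total 5).

5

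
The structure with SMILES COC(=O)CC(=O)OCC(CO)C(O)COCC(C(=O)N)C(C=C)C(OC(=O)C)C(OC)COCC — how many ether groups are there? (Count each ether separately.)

Reading the structure from left to right:
  CH3OOC: CH3O–C(=O)–: carbonyl C bonded to C and to –OCH3 → ester (not ketone + ether).
  CH2COOCH2: –C(=O)–O–C with C on the carbonyl side → ester.
  CH(CH2OH): pendant –CH2OH on an sp³ backbone C → alcohol.
  CH(OH): –OH on an sp³ carbon → alcohol (secondary).
  CH2OCH2: C–O–C with sp³ carbons on both sides and no adjacent C=O → ether.
  CH(CONH2): pendant –CONH2: carbonyl C bonded to C and N → amide.
  CH(CH=CH2): pendant –CH=CH2: C=C double bond → alkene.
  CH(OCOCH3): pendant –OC(=O)CH3: an acyloxy group → ester.
  CH(OCH3): pendant –OCH3: C–O–C with sp³ C, no adjacent C=O → ether.
  CH2OCH2: C–O–C with sp³ carbons on both sides and no adjacent C=O → ether.
Ether appears at: CH2OCH2, CH(OCH3), CH2OCH2 → 3.

3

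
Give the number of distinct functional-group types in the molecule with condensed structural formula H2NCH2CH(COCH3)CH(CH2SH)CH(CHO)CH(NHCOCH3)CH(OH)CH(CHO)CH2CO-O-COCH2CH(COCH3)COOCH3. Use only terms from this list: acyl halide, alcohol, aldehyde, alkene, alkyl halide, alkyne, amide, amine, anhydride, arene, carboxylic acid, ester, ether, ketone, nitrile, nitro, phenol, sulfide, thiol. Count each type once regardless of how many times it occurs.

8

Reading the structure from left to right:
  H2NCH2: –NH2 on an sp³ carbon with no adjacent C=O → amine.
  CH(COCH3): pendant –COCH3: carbonyl C bonded to two carbons → ketone.
  CH(CH2SH): pendant –CH2SH → thiol.
  CH(CHO): pendant –CHO: carbonyl C bonded to C and H → aldehyde.
  CH(NHCOCH3): pendant –NHC(=O)CH3: N bonded to a carbonyl → amide (not amine).
  CH(OH): –OH on an sp³ carbon → alcohol (secondary).
  CH(CHO): pendant –CHO: carbonyl C bonded to C and H → aldehyde.
  CH2CO-O-COCH2: two acyl groups sharing one oxygen, –C(=O)–O–C(=O)– → anhydride.
  CH(COCH3): pendant –COCH3: carbonyl C bonded to two carbons → ketone.
  COOCH3: –C(=O)OCH3: carbonyl C bonded to C and to –OCH3 → ester (not ketone + ether).
Distinct types present: alcohol, aldehyde, amide, amine, anhydride, ester, ketone, thiol.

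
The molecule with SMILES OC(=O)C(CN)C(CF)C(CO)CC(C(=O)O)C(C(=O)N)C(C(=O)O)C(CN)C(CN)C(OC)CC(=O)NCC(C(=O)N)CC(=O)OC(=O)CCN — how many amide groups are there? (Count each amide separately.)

Taking each segment in turn:
  HOOC: –COOH: carbonyl C bonded to –OH and C → carboxylic acid (the –OH is not a separate alcohol).
  CH(CH2NH2): pendant –CH2NH2: N on sp³ C, no adjacent C=O → amine.
  CH(CH2F): pendant –CH2X: halogen on sp³ carbon → alkyl halide.
  CH(CH2OH): pendant –CH2OH on an sp³ backbone C → alcohol.
  CH(COOH): pendant –COOH: carbonyl C bonded to C and –OH → carboxylic acid.
  CH(CONH2): pendant –CONH2: carbonyl C bonded to C and N → amide.
  CH(COOH): pendant –COOH: carbonyl C bonded to C and –OH → carboxylic acid.
  CH(CH2NH2): pendant –CH2NH2: N on sp³ C, no adjacent C=O → amine.
  CH(CH2NH2): pendant –CH2NH2: N on sp³ C, no adjacent C=O → amine.
  CH(OCH3): pendant –OCH3: C–O–C with sp³ C, no adjacent C=O → ether.
  CH2CONHCH2: –C(=O)–N– linkage → amide (the N is not an amine).
  CH(CONH2): pendant –CONH2: carbonyl C bonded to C and N → amide.
  CH2CO-O-COCH2: two acyl groups sharing one oxygen, –C(=O)–O–C(=O)– → anhydride.
  CH2NH2: –NH2 on an sp³ carbon with no adjacent C=O → amine.
Amide appears at: CH(CONH2), CH2CONHCH2, CH(CONH2) → 3.

3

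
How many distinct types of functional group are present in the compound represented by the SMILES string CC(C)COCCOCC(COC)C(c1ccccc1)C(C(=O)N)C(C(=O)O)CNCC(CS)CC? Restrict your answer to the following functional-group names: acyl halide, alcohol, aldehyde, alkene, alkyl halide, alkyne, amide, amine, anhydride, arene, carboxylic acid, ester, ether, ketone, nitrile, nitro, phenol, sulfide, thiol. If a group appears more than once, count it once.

6

C–O–C with sp³ carbons on both sides and no adjacent C=O → ether.
C–O–C with sp³ carbons on both sides and no adjacent C=O → ether.
pendant –CH2OCH3: C–O–C linkage → ether.
pendant –C6H5: benzene ring → arene.
pendant –CONH2: carbonyl C bonded to C and N → amide.
pendant –COOH: carbonyl C bonded to C and –OH → carboxylic acid.
C–N–C with sp³ carbons and no adjacent C=O → amine (secondary).
pendant –CH2SH → thiol.
Distinct types present: amide, amine, arene, carboxylic acid, ether, thiol.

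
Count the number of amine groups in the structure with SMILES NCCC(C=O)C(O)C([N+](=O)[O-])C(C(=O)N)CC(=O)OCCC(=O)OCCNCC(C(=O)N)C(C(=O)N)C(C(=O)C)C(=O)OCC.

2

Working along the chain:
  H2NCH2: –NH2 on an sp³ carbon with no adjacent C=O → amine.
  CH(CHO): pendant –CHO: carbonyl C bonded to C and H → aldehyde.
  CH(OH): –OH on an sp³ carbon → alcohol (secondary).
  CH(NO2): –NO2 on an sp³ carbon → nitro (the N=O is not a carbonyl).
  CH(CONH2): pendant –CONH2: carbonyl C bonded to C and N → amide.
  CH2COOCH2: –C(=O)–O–C with C on the carbonyl side → ester.
  CH2COOCH2: –C(=O)–O–C with C on the carbonyl side → ester.
  CH2NHCH2: C–N–C with sp³ carbons and no adjacent C=O → amine (secondary).
  CH(CONH2): pendant –CONH2: carbonyl C bonded to C and N → amide.
  CH(CONH2): pendant –CONH2: carbonyl C bonded to C and N → amide.
  CH(COCH3): pendant –COCH3: carbonyl C bonded to two carbons → ketone.
  COOCH2CH3: –C(=O)OCH2CH3: carbonyl C bonded to C and to –OEt → ester.
Amine appears at: H2NCH2, CH2NHCH2 → 2.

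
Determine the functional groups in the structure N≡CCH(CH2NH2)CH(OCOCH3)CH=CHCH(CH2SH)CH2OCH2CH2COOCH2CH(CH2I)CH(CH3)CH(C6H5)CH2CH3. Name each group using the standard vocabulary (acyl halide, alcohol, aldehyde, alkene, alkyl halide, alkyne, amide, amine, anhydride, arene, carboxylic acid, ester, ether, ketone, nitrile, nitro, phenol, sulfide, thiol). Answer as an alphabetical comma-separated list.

alkene, alkyl halide, amine, arene, ester, ether, nitrile, thiol

N≡C–: carbon triple-bonded to nitrogen → nitrile.
pendant –CH2NH2: N on sp³ C, no adjacent C=O → amine.
pendant –OC(=O)CH3: an acyloxy group → ester.
C=C double bond → alkene.
pendant –CH2SH → thiol.
C–O–C with sp³ carbons on both sides and no adjacent C=O → ether.
–C(=O)–O–C with C on the carbonyl side → ester.
pendant –CH2X: halogen on sp³ carbon → alkyl halide.
pendant –C6H5: benzene ring → arene.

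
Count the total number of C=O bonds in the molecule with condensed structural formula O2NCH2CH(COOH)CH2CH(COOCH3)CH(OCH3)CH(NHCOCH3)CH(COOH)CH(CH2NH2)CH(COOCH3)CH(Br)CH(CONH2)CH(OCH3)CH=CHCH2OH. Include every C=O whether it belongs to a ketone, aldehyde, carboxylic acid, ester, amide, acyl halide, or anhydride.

6

CH(COOH): carboxylic acid, 1 C=O (running total 1).
CH(COOCH3): ester, 1 C=O (running total 2).
CH(NHCOCH3): amide, 1 C=O (running total 3).
CH(COOH): carboxylic acid, 1 C=O (running total 4).
CH(COOCH3): ester, 1 C=O (running total 5).
CH(CONH2): amide, 1 C=O (running total 6).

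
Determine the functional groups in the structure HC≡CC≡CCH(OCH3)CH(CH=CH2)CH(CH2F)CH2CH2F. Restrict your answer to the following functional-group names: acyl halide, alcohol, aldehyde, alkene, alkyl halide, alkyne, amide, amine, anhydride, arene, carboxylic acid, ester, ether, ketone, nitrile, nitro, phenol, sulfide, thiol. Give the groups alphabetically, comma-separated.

C≡C triple bond → alkyne.
C≡C triple bond → alkyne.
pendant –OCH3: C–O–C with sp³ C, no adjacent C=O → ether.
pendant –CH=CH2: C=C double bond → alkene.
pendant –CH2X: halogen on sp³ carbon → alkyl halide.
halogen on an sp³ carbon → alkyl halide.

alkene, alkyl halide, alkyne, ether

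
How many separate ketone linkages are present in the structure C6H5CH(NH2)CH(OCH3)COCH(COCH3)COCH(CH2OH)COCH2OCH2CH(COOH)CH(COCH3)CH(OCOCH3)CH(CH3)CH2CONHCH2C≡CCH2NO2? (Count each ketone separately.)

5

C6H5– phenyl ring → arene.
–NH2 on an sp³ carbon with no adjacent C=O → amine.
pendant –OCH3: C–O–C with sp³ C, no adjacent C=O → ether.
–C(=O)– with carbon on both sides → ketone.
pendant –COCH3: carbonyl C bonded to two carbons → ketone.
–C(=O)– with carbon on both sides → ketone.
pendant –CH2OH on an sp³ backbone C → alcohol.
–C(=O)– with carbon on both sides → ketone.
C–O–C with sp³ carbons on both sides and no adjacent C=O → ether.
pendant –COOH: carbonyl C bonded to C and –OH → carboxylic acid.
pendant –COCH3: carbonyl C bonded to two carbons → ketone.
pendant –OC(=O)CH3: an acyloxy group → ester.
–C(=O)–N– linkage → amide (the N is not an amine).
C≡C triple bond → alkyne.
–NO2 on carbon → nitro group.
Ketone appears at: CO, CH(COCH3), CO, CO, CH(COCH3) → 5.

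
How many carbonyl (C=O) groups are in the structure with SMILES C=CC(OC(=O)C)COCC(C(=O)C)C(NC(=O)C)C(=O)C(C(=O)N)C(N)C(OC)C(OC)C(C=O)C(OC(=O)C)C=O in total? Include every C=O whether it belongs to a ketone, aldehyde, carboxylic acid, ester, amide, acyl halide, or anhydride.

CH(OCOCH3): ester, 1 C=O (running total 1).
CH(COCH3): ketone, 1 C=O (running total 2).
CH(NHCOCH3): amide, 1 C=O (running total 3).
CO: ketone, 1 C=O (running total 4).
CH(CONH2): amide, 1 C=O (running total 5).
CH(CHO): aldehyde, 1 C=O (running total 6).
CH(OCOCH3): ester, 1 C=O (running total 7).
CHO: aldehyde, 1 C=O (running total 8).

8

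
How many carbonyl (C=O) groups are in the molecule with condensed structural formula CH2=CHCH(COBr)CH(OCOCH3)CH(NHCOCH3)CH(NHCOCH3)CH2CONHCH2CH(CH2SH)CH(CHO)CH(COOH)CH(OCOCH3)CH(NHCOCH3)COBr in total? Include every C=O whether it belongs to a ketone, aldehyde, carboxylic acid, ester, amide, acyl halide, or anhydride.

10

CH(COBr): acyl halide, 1 C=O (running total 1).
CH(OCOCH3): ester, 1 C=O (running total 2).
CH(NHCOCH3): amide, 1 C=O (running total 3).
CH(NHCOCH3): amide, 1 C=O (running total 4).
CH2CONHCH2: amide, 1 C=O (running total 5).
CH(CHO): aldehyde, 1 C=O (running total 6).
CH(COOH): carboxylic acid, 1 C=O (running total 7).
CH(OCOCH3): ester, 1 C=O (running total 8).
CH(NHCOCH3): amide, 1 C=O (running total 9).
COBr: acyl halide, 1 C=O (running total 10).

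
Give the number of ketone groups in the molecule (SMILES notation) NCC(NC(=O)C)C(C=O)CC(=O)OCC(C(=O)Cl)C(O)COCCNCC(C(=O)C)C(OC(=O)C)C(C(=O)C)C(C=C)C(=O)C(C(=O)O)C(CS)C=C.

–NH2 on an sp³ carbon with no adjacent C=O → amine.
pendant –NHC(=O)CH3: N bonded to a carbonyl → amide (not amine).
pendant –CHO: carbonyl C bonded to C and H → aldehyde.
–C(=O)–O–C with C on the carbonyl side → ester.
pendant –C(=O)X: carbonyl C bonded to C and halogen → acyl halide.
–OH on an sp³ carbon → alcohol (secondary).
C–O–C with sp³ carbons on both sides and no adjacent C=O → ether.
C–N–C with sp³ carbons and no adjacent C=O → amine (secondary).
pendant –COCH3: carbonyl C bonded to two carbons → ketone.
pendant –OC(=O)CH3: an acyloxy group → ester.
pendant –COCH3: carbonyl C bonded to two carbons → ketone.
pendant –CH=CH2: C=C double bond → alkene.
–C(=O)– with carbon on both sides → ketone.
pendant –COOH: carbonyl C bonded to C and –OH → carboxylic acid.
pendant –CH2SH → thiol.
C=C double bond → alkene.
Ketone appears at: CH(COCH3), CH(COCH3), CO → 3.

3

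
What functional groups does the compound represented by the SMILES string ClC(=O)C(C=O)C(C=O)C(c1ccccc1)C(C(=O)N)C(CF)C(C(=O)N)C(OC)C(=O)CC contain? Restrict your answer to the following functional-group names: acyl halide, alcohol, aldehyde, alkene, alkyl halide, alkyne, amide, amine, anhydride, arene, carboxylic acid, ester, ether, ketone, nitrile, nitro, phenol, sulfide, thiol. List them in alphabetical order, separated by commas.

Working along the chain:
  ClCO: –C(=O)Cl: carbonyl C bonded to C and to a halogen → acyl halide (not alkyl halide).
  CH(CHO): pendant –CHO: carbonyl C bonded to C and H → aldehyde.
  CH(CHO): pendant –CHO: carbonyl C bonded to C and H → aldehyde.
  CH(C6H5): pendant –C6H5: benzene ring → arene.
  CH(CONH2): pendant –CONH2: carbonyl C bonded to C and N → amide.
  CH(CH2F): pendant –CH2X: halogen on sp³ carbon → alkyl halide.
  CH(CONH2): pendant –CONH2: carbonyl C bonded to C and N → amide.
  CH(OCH3): pendant –OCH3: C–O–C with sp³ C, no adjacent C=O → ether.
  CO: –C(=O)– with carbon on both sides → ketone.

acyl halide, aldehyde, alkyl halide, amide, arene, ether, ketone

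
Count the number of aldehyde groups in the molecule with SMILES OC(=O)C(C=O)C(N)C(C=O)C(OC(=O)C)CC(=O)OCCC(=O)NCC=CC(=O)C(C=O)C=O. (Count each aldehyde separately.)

–COOH: carbonyl C bonded to –OH and C → carboxylic acid (the –OH is not a separate alcohol).
pendant –CHO: carbonyl C bonded to C and H → aldehyde.
–NH2 on an sp³ carbon with no adjacent C=O → amine.
pendant –CHO: carbonyl C bonded to C and H → aldehyde.
pendant –OC(=O)CH3: an acyloxy group → ester.
–C(=O)–O–C with C on the carbonyl side → ester.
–C(=O)–N– linkage → amide (the N is not an amine).
C=C double bond → alkene.
–C(=O)– with carbon on both sides → ketone.
pendant –CHO: carbonyl C bonded to C and H → aldehyde.
terminal –CHO: carbonyl C bonded to H and C → aldehyde.
Aldehyde appears at: CH(CHO), CH(CHO), CH(CHO), CHO → 4.

4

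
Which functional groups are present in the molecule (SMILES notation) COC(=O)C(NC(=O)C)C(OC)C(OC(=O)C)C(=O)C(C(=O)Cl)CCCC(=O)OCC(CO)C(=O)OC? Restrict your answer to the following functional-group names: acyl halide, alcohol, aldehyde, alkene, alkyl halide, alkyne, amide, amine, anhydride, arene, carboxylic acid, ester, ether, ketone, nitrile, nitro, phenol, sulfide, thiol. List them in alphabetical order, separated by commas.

acyl halide, alcohol, amide, ester, ether, ketone

Reading the structure from left to right:
  CH3OOC: CH3O–C(=O)–: carbonyl C bonded to C and to –OCH3 → ester (not ketone + ether).
  CH(NHCOCH3): pendant –NHC(=O)CH3: N bonded to a carbonyl → amide (not amine).
  CH(OCH3): pendant –OCH3: C–O–C with sp³ C, no adjacent C=O → ether.
  CH(OCOCH3): pendant –OC(=O)CH3: an acyloxy group → ester.
  CO: –C(=O)– with carbon on both sides → ketone.
  CH(COCl): pendant –C(=O)X: carbonyl C bonded to C and halogen → acyl halide.
  CH2COOCH2: –C(=O)–O–C with C on the carbonyl side → ester.
  CH(CH2OH): pendant –CH2OH on an sp³ backbone C → alcohol.
  COOCH3: –C(=O)OCH3: carbonyl C bonded to C and to –OCH3 → ester (not ketone + ether).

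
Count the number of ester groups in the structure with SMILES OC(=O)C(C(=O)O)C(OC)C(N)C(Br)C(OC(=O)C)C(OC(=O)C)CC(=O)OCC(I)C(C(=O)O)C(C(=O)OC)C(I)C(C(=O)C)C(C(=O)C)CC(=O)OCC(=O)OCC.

Reading the structure from left to right:
  HOOC: –COOH: carbonyl C bonded to –OH and C → carboxylic acid (the –OH is not a separate alcohol).
  CH(COOH): pendant –COOH: carbonyl C bonded to C and –OH → carboxylic acid.
  CH(OCH3): pendant –OCH3: C–O–C with sp³ C, no adjacent C=O → ether.
  CH(NH2): –NH2 on an sp³ carbon with no adjacent C=O → amine.
  CH(Br): halogen on an sp³ carbon → alkyl halide.
  CH(OCOCH3): pendant –OC(=O)CH3: an acyloxy group → ester.
  CH(OCOCH3): pendant –OC(=O)CH3: an acyloxy group → ester.
  CH2COOCH2: –C(=O)–O–C with C on the carbonyl side → ester.
  CH(I): halogen on an sp³ carbon → alkyl halide.
  CH(COOH): pendant –COOH: carbonyl C bonded to C and –OH → carboxylic acid.
  CH(COOCH3): pendant –COOCH3: carbonyl C bonded to C and –OCH3 → ester.
  CH(I): halogen on an sp³ carbon → alkyl halide.
  CH(COCH3): pendant –COCH3: carbonyl C bonded to two carbons → ketone.
  CH(COCH3): pendant –COCH3: carbonyl C bonded to two carbons → ketone.
  CH2COOCH2: –C(=O)–O–C with C on the carbonyl side → ester.
  COOCH2CH3: –C(=O)OCH2CH3: carbonyl C bonded to C and to –OEt → ester.
Ester appears at: CH(OCOCH3), CH(OCOCH3), CH2COOCH2, CH(COOCH3), CH2COOCH2, COOCH2CH3 → 6.

6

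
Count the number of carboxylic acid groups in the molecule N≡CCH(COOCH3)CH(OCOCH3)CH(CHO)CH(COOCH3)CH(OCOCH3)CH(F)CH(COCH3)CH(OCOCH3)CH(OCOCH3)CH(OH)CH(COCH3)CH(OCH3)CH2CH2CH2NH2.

0

Reading the structure from left to right:
  N≡C: N≡C–: carbon triple-bonded to nitrogen → nitrile.
  CH(COOCH3): pendant –COOCH3: carbonyl C bonded to C and –OCH3 → ester.
  CH(OCOCH3): pendant –OC(=O)CH3: an acyloxy group → ester.
  CH(CHO): pendant –CHO: carbonyl C bonded to C and H → aldehyde.
  CH(COOCH3): pendant –COOCH3: carbonyl C bonded to C and –OCH3 → ester.
  CH(OCOCH3): pendant –OC(=O)CH3: an acyloxy group → ester.
  CH(F): halogen on an sp³ carbon → alkyl halide.
  CH(COCH3): pendant –COCH3: carbonyl C bonded to two carbons → ketone.
  CH(OCOCH3): pendant –OC(=O)CH3: an acyloxy group → ester.
  CH(OCOCH3): pendant –OC(=O)CH3: an acyloxy group → ester.
  CH(OH): –OH on an sp³ carbon → alcohol (secondary).
  CH(COCH3): pendant –COCH3: carbonyl C bonded to two carbons → ketone.
  CH(OCH3): pendant –OCH3: C–O–C with sp³ C, no adjacent C=O → ether.
  CH2NH2: –NH2 on an sp³ carbon with no adjacent C=O → amine.
No segment is a carboxylic acid: CH(COOCH3) is ester, not carboxylic acid; CH(OCOCH3) is ester, not carboxylic acid; CH(CHO) is aldehyde, not carboxylic acid. → 0.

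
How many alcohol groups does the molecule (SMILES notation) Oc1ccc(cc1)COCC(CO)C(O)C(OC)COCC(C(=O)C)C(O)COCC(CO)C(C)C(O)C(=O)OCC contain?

–OH attached directly to an aromatic ring → phenol (not alcohol); the ring itself is an arene.
C–O–C with sp³ carbons on both sides and no adjacent C=O → ether.
pendant –CH2OH on an sp³ backbone C → alcohol.
–OH on an sp³ carbon → alcohol (secondary).
pendant –OCH3: C–O–C with sp³ C, no adjacent C=O → ether.
C–O–C with sp³ carbons on both sides and no adjacent C=O → ether.
pendant –COCH3: carbonyl C bonded to two carbons → ketone.
–OH on an sp³ carbon → alcohol (secondary).
C–O–C with sp³ carbons on both sides and no adjacent C=O → ether.
pendant –CH2OH on an sp³ backbone C → alcohol.
–OH on an sp³ carbon → alcohol (secondary).
–C(=O)OCH2CH3: carbonyl C bonded to C and to –OEt → ester.
Alcohol appears at: CH(CH2OH), CH(OH), CH(OH), CH(CH2OH), CH(OH) → 5.

5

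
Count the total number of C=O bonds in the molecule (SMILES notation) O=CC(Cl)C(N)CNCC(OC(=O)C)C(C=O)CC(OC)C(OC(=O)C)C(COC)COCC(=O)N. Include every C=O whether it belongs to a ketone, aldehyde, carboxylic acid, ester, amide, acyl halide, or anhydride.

OHC: aldehyde, 1 C=O (running total 1).
CH(OCOCH3): ester, 1 C=O (running total 2).
CH(CHO): aldehyde, 1 C=O (running total 3).
CH(OCOCH3): ester, 1 C=O (running total 4).
CONH2: amide, 1 C=O (running total 5).

5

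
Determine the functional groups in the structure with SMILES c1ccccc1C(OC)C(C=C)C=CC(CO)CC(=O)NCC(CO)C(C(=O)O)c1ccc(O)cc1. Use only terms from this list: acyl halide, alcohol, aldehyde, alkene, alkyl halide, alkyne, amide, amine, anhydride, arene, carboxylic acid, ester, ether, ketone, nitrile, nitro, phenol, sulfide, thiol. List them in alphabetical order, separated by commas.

C6H5– phenyl ring → arene.
pendant –OCH3: C–O–C with sp³ C, no adjacent C=O → ether.
pendant –CH=CH2: C=C double bond → alkene.
C=C double bond → alkene.
pendant –CH2OH on an sp³ backbone C → alcohol.
–C(=O)–N– linkage → amide (the N is not an amine).
pendant –CH2OH on an sp³ backbone C → alcohol.
pendant –COOH: carbonyl C bonded to C and –OH → carboxylic acid.
–OH attached directly to an aromatic ring → phenol (not alcohol); the ring itself is an arene.

alcohol, alkene, amide, arene, carboxylic acid, ether, phenol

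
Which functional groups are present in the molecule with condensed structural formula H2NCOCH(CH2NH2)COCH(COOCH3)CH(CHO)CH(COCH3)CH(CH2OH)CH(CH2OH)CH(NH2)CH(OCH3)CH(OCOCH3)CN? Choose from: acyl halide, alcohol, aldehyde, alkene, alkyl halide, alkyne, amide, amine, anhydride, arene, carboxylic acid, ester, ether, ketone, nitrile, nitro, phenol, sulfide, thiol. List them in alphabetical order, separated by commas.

–C(=O)NH2: carbonyl C bonded to C and to N → amide (the N is not a separate amine).
pendant –CH2NH2: N on sp³ C, no adjacent C=O → amine.
–C(=O)– with carbon on both sides → ketone.
pendant –COOCH3: carbonyl C bonded to C and –OCH3 → ester.
pendant –CHO: carbonyl C bonded to C and H → aldehyde.
pendant –COCH3: carbonyl C bonded to two carbons → ketone.
pendant –CH2OH on an sp³ backbone C → alcohol.
pendant –CH2OH on an sp³ backbone C → alcohol.
–NH2 on an sp³ carbon with no adjacent C=O → amine.
pendant –OCH3: C–O–C with sp³ C, no adjacent C=O → ether.
pendant –OC(=O)CH3: an acyloxy group → ester.
–C≡N: carbon triple-bonded to nitrogen → nitrile.

alcohol, aldehyde, amide, amine, ester, ether, ketone, nitrile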